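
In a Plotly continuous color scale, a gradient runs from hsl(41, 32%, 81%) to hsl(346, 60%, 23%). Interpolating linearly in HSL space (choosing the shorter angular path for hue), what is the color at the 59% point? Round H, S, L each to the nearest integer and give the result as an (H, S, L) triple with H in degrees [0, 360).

Hue: 346 − 41 = 305°, but |305| > 180 so the shorter arc goes the other way: Δh = 305 − 360 = -55°.
H = 41 + 0.59 × (-55) = 8.55 → 9°
S = 32 + 0.59 × (60 − 32) = 48.52 → 49%
L = 81 + 0.59 × (23 − 81) = 46.78 → 47%

(9, 49, 47)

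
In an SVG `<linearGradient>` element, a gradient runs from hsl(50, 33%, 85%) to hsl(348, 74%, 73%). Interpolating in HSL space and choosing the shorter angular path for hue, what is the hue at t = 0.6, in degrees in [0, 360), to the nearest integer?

Hue: 348 − 50 = 298°, but |298| > 180 so the shorter arc goes the other way: Δh = 298 − 360 = -62°.
H = 50 + 0.6 × (-62) = 12.8 → 13°

13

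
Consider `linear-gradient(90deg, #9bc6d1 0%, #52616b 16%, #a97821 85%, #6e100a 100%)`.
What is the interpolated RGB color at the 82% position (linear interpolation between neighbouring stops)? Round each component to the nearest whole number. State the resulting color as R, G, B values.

(165, 119, 36)

82% lies between the 16% and 85% stops, so the local fraction is t = (82 − 16)/(85 − 16) = 66/69 ≈ 0.9565.
#52616b → (82, 97, 107); #a97821 → (169, 120, 33).
R = 82 + 0.9565 × (169 − 82) = 165.216 → 165
G = 97 + 0.9565 × (120 − 97) = 118.999 → 119
B = 107 + 0.9565 × (33 − 107) = 36.219 → 36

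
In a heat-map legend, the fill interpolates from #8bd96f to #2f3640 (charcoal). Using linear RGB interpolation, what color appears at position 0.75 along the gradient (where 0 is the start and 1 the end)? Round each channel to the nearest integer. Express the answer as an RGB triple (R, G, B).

(70, 95, 76)

#8bd96f → (139, 217, 111); #2f3640 → (47, 54, 64).
R = 139 + 0.75 × (47 − 139) = 139 + 0.75 × -92 = 70 → 70
G = 217 + 0.75 × (54 − 217) = 217 + 0.75 × -163 = 94.75 → 95
B = 111 + 0.75 × (64 − 111) = 111 + 0.75 × -47 = 75.75 → 76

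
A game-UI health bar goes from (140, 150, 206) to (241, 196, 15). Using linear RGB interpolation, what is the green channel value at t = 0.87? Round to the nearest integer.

190

G = 150 + 0.87 × (196 − 150) = 190.02 → 190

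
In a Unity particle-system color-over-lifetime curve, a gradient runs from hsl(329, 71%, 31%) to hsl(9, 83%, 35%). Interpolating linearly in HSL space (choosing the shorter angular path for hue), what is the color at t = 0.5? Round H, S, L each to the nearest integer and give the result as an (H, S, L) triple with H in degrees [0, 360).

Hue: 9 − 329 = -320°, but |-320| > 180 so the shorter arc goes the other way: Δh = -320 + 360 = 40°.
H = 329 + 0.5 × (40) = 349 → 349°
S = 71 + 0.5 × (83 − 71) = 77 → 77%
L = 31 + 0.5 × (35 − 31) = 33 → 33%

(349, 77, 33)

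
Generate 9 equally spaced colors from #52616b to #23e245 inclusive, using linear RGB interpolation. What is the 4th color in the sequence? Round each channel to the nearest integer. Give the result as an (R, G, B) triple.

(64, 145, 93)

With 9 swatches and endpoints inclusive, swatch 4 sits at t = (4 − 1)/(9 − 1) = 3/8 ≈ 0.375.
#52616b → (82, 97, 107); #23e245 → (35, 226, 69).
R = 82 + 0.375 × (35 − 82) = 64.375 → 64
G = 97 + 0.375 × (226 − 97) = 145.375 → 145
B = 107 + 0.375 × (69 − 107) = 92.75 → 93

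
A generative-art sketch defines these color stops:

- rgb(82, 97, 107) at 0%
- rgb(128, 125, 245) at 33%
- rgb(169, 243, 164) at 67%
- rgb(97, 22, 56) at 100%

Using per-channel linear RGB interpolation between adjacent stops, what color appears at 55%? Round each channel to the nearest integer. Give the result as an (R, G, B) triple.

(155, 201, 193)

55% lies between the 33% and 67% stops, so the local fraction is t = (55 − 33)/(67 − 33) = 22/34 ≈ 0.6471.
R = 128 + 0.6471 × (169 − 128) = 154.531 → 155
G = 125 + 0.6471 × (243 − 125) = 201.358 → 201
B = 245 + 0.6471 × (164 − 245) = 192.585 → 193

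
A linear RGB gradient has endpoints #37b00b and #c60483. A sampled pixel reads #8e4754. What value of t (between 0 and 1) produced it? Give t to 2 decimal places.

Invert the lerp on the G channel (largest span, 172): t = (71 − 176) / (4 − 176) = -105/-172 = 0.61047.
Check on R: (142 − 55)/(198 − 55) = 0.6084 ✓

0.61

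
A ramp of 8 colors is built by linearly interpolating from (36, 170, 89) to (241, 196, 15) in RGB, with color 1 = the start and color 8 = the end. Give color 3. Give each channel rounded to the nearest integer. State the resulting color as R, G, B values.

With 8 swatches and endpoints inclusive, swatch 3 sits at t = (3 − 1)/(8 − 1) = 2/7 ≈ 0.2857.
R = 36 + 0.2857 × (241 − 36) = 94.569 → 95
G = 170 + 0.2857 × (196 − 170) = 177.428 → 177
B = 89 + 0.2857 × (15 − 89) = 67.858 → 68

(95, 177, 68)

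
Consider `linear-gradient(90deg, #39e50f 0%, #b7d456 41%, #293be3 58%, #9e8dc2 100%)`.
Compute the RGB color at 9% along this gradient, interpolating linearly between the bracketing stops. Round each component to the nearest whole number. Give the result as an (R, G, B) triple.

(85, 225, 31)

9% lies between the 0% and 41% stops, so the local fraction is t = (9 − 0)/(41 − 0) = 9/41 ≈ 0.2195.
#39e50f → (57, 229, 15); #b7d456 → (183, 212, 86).
R = 57 + 0.2195 × (183 − 57) = 84.657 → 85
G = 229 + 0.2195 × (212 − 229) = 225.268 → 225
B = 15 + 0.2195 × (86 − 15) = 30.584 → 31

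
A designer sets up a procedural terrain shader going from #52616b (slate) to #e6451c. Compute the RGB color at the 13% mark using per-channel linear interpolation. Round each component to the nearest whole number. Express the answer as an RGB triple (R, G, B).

#52616b → (82, 97, 107); #e6451c → (230, 69, 28).
13% corresponds to t = 0.13.
R = 82 + 0.13 × (230 − 82) = 82 + 0.13 × 148 = 101.24 → 101
G = 97 + 0.13 × (69 − 97) = 97 + 0.13 × -28 = 93.36 → 93
B = 107 + 0.13 × (28 − 107) = 107 + 0.13 × -79 = 96.73 → 97

(101, 93, 97)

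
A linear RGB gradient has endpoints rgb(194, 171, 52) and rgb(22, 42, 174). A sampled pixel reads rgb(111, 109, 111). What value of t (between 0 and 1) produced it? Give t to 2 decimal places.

Invert the lerp on the R channel (largest span, 172): t = (111 − 194) / (22 − 194) = -83/-172 = 0.48256.
Check on G: (109 − 171)/(42 − 171) = 0.4806 ✓

0.48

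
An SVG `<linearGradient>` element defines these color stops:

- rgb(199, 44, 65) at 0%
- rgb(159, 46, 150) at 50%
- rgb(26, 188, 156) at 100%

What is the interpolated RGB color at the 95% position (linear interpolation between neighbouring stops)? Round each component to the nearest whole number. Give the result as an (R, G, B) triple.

95% lies between the 50% and 100% stops, so the local fraction is t = (95 − 50)/(100 − 50) = 45/50 ≈ 0.9.
R = 159 + 0.9 × (26 − 159) = 39.3 → 39
G = 46 + 0.9 × (188 − 46) = 173.8 → 174
B = 150 + 0.9 × (156 − 150) = 155.4 → 155

(39, 174, 155)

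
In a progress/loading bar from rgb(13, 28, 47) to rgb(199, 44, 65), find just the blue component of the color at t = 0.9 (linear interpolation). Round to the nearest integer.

63

B = 47 + 0.9 × (65 − 47) = 63.2 → 63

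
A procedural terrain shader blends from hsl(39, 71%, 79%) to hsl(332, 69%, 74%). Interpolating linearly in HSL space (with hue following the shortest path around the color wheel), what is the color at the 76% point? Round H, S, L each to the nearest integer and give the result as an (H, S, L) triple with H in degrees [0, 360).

Hue: 332 − 39 = 293°, but |293| > 180 so the shorter arc goes the other way: Δh = 293 − 360 = -67°.
H = 39 + 0.76 × (-67) = -11.92 → -12 → -12 mod 360 = 348°
S = 71 + 0.76 × (69 − 71) = 69.48 → 69%
L = 79 + 0.76 × (74 − 79) = 75.2 → 75%

(348, 69, 75)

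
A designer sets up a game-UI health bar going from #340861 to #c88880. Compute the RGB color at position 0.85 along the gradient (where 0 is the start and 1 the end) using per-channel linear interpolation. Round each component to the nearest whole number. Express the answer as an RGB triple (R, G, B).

(178, 117, 123)

#340861 → (52, 8, 97); #c88880 → (200, 136, 128).
R = 52 + 0.85 × (200 − 52) = 52 + 0.85 × 148 = 177.8 → 178
G = 8 + 0.85 × (136 − 8) = 8 + 0.85 × 128 = 116.8 → 117
B = 97 + 0.85 × (128 − 97) = 97 + 0.85 × 31 = 123.35 → 123
So the blended color is (178, 117, 123), about #b2757b.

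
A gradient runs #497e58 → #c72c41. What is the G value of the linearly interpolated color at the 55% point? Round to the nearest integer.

81

G₁ = 126 (from #497e58), G₂ = 44 (from #c72c41).
G = 126 + 0.55 × (44 − 126) = 80.9 → 81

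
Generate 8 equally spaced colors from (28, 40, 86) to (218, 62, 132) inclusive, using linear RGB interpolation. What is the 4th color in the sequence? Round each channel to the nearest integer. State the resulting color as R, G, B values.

With 8 swatches and endpoints inclusive, swatch 4 sits at t = (4 − 1)/(8 − 1) = 3/7 ≈ 0.4286.
R = 28 + 0.4286 × (218 − 28) = 109.434 → 109
G = 40 + 0.4286 × (62 − 40) = 49.429 → 49
B = 86 + 0.4286 × (132 − 86) = 105.716 → 106

(109, 49, 106)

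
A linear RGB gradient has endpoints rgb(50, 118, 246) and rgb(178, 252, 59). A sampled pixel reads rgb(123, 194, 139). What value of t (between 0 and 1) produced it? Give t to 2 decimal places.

Invert the lerp on the B channel (largest span, 187): t = (139 − 246) / (59 − 246) = -107/-187 = 0.57219.
Check on R: (123 − 50)/(178 − 50) = 0.5703 ✓

0.57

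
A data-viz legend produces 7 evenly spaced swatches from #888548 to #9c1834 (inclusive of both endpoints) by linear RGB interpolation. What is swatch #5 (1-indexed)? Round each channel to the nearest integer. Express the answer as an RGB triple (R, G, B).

(149, 60, 59)

With 7 swatches and endpoints inclusive, swatch 5 sits at t = (5 − 1)/(7 − 1) = 4/6 ≈ 0.6667.
#888548 → (136, 133, 72); #9c1834 → (156, 24, 52).
R = 136 + 0.6667 × (156 − 136) = 149.334 → 149
G = 133 + 0.6667 × (24 − 133) = 60.33 → 60
B = 72 + 0.6667 × (52 − 72) = 58.666 → 59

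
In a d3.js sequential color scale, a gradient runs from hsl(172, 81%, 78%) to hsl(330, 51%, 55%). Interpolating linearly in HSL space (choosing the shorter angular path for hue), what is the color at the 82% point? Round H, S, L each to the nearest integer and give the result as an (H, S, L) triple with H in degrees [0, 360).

(302, 56, 59)

Hue arc: Δh = 330 − 172 = 158° (|Δh| ≤ 180, already the shorter path).
H = 172 + 0.82 × (158) = 301.56 → 302°
S = 81 + 0.82 × (51 − 81) = 56.4 → 56%
L = 78 + 0.82 × (55 − 78) = 59.14 → 59%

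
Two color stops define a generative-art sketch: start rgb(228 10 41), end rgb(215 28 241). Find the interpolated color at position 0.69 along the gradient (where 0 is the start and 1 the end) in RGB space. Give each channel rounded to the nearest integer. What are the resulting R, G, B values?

R = 228 + 0.69 × (215 − 228) = 228 + 0.69 × -13 = 219.03 → 219
G = 10 + 0.69 × (28 − 10) = 10 + 0.69 × 18 = 22.42 → 22
B = 41 + 0.69 × (241 − 41) = 41 + 0.69 × 200 = 179 → 179
So the blended color is (219, 22, 179), about #db16b3.

(219, 22, 179)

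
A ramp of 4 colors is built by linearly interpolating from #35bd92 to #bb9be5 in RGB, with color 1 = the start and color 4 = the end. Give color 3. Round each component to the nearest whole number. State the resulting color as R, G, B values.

(142, 166, 201)

With 4 swatches and endpoints inclusive, swatch 3 sits at t = (3 − 1)/(4 − 1) = 2/3 ≈ 0.6667.
#35bd92 → (53, 189, 146); #bb9be5 → (187, 155, 229).
R = 53 + 0.6667 × (187 − 53) = 142.338 → 142
G = 189 + 0.6667 × (155 − 189) = 166.332 → 166
B = 146 + 0.6667 × (229 − 146) = 201.336 → 201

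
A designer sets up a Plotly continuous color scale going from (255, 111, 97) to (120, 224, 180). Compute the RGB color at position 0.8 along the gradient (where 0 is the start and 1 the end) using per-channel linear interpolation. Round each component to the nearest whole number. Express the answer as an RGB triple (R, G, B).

R = 255 + 0.8 × (120 − 255) = 255 + 0.8 × -135 = 147 → 147
G = 111 + 0.8 × (224 − 111) = 111 + 0.8 × 113 = 201.4 → 201
B = 97 + 0.8 × (180 − 97) = 97 + 0.8 × 83 = 163.4 → 163

(147, 201, 163)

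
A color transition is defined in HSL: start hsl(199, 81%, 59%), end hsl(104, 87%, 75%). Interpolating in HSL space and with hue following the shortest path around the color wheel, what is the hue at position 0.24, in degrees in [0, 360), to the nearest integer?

Hue arc: Δh = 104 − 199 = -95° (|Δh| ≤ 180, already the shorter path).
H = 199 + 0.24 × (-95) = 176.2 → 176°

176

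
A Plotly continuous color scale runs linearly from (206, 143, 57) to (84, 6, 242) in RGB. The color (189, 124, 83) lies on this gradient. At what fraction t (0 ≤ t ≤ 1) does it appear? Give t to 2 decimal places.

Invert the lerp on the B channel (largest span, 185): t = (83 − 57) / (242 − 57) = 26/185 = 0.14054.
Check on R: (189 − 206)/(84 − 206) = 0.1393 ✓

0.14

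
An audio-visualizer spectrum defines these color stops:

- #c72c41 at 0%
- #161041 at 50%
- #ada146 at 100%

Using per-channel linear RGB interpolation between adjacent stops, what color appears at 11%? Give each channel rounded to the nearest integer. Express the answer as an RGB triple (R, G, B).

(160, 38, 65)

11% lies between the 0% and 50% stops, so the local fraction is t = (11 − 0)/(50 − 0) = 11/50 ≈ 0.22.
#c72c41 → (199, 44, 65); #161041 → (22, 16, 65).
R = 199 + 0.22 × (22 − 199) = 160.06 → 160
G = 44 + 0.22 × (16 − 44) = 37.84 → 38
B = 65 + 0.22 × (65 − 65) = 65 → 65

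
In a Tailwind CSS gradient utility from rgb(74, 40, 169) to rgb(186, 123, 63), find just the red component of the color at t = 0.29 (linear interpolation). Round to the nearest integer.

106

R = 74 + 0.29 × (186 − 74) = 106.48 → 106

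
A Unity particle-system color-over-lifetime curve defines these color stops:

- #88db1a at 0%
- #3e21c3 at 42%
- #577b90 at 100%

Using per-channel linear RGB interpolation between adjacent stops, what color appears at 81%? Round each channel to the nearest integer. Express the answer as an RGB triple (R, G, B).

(79, 94, 161)

81% lies between the 42% and 100% stops, so the local fraction is t = (81 − 42)/(100 − 42) = 39/58 ≈ 0.6724.
#3e21c3 → (62, 33, 195); #577b90 → (87, 123, 144).
R = 62 + 0.6724 × (87 − 62) = 78.81 → 79
G = 33 + 0.6724 × (123 − 33) = 93.516 → 94
B = 195 + 0.6724 × (144 − 195) = 160.708 → 161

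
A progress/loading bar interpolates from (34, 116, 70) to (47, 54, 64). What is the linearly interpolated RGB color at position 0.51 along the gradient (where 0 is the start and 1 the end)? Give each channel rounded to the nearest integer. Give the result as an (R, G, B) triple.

R = 34 + 0.51 × (47 − 34) = 34 + 0.51 × 13 = 40.63 → 41
G = 116 + 0.51 × (54 − 116) = 116 + 0.51 × -62 = 84.38 → 84
B = 70 + 0.51 × (64 − 70) = 70 + 0.51 × -6 = 66.94 → 67

(41, 84, 67)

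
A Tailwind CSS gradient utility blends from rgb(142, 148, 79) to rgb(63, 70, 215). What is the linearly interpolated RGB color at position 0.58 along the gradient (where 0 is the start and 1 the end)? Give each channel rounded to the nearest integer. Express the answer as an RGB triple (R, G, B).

(96, 103, 158)

R = 142 + 0.58 × (63 − 142) = 142 + 0.58 × -79 = 96.18 → 96
G = 148 + 0.58 × (70 − 148) = 148 + 0.58 × -78 = 102.76 → 103
B = 79 + 0.58 × (215 − 79) = 79 + 0.58 × 136 = 157.88 → 158
So the blended color is (96, 103, 158), about #60679e.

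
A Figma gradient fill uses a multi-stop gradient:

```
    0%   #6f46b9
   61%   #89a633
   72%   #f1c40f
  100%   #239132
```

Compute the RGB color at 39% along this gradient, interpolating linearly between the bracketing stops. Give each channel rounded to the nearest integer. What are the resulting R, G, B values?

39% lies between the 0% and 61% stops, so the local fraction is t = (39 − 0)/(61 − 0) = 39/61 ≈ 0.6393.
#6f46b9 → (111, 70, 185); #89a633 → (137, 166, 51).
R = 111 + 0.6393 × (137 − 111) = 127.622 → 128
G = 70 + 0.6393 × (166 − 70) = 131.373 → 131
B = 185 + 0.6393 × (51 − 185) = 99.334 → 99

(128, 131, 99)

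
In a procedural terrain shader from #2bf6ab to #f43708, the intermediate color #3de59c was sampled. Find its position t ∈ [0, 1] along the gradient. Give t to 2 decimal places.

0.09

Invert the lerp on the R channel (largest span, 201): t = (61 − 43) / (244 − 43) = 18/201 = 0.089552.
Check on G: (229 − 246)/(55 − 246) = 0.08901 ✓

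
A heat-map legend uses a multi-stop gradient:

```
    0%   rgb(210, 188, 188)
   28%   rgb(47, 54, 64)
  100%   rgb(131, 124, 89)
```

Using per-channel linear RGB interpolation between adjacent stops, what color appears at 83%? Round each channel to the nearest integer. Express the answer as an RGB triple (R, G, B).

83% lies between the 28% and 100% stops, so the local fraction is t = (83 − 28)/(100 − 28) = 55/72 ≈ 0.7639.
R = 47 + 0.7639 × (131 − 47) = 111.168 → 111
G = 54 + 0.7639 × (124 − 54) = 107.473 → 107
B = 64 + 0.7639 × (89 − 64) = 83.097 → 83

(111, 107, 83)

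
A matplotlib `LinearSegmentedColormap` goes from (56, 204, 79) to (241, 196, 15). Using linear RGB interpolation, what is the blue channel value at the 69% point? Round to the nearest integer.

B = 79 + 0.69 × (15 − 79) = 34.84 → 35

35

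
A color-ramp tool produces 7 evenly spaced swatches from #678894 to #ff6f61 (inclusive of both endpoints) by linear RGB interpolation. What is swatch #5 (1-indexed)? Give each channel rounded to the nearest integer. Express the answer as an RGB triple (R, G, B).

With 7 swatches and endpoints inclusive, swatch 5 sits at t = (5 − 1)/(7 − 1) = 4/6 ≈ 0.6667.
#678894 → (103, 136, 148); #ff6f61 → (255, 111, 97).
R = 103 + 0.6667 × (255 − 103) = 204.338 → 204
G = 136 + 0.6667 × (111 − 136) = 119.332 → 119
B = 148 + 0.6667 × (97 − 148) = 113.998 → 114

(204, 119, 114)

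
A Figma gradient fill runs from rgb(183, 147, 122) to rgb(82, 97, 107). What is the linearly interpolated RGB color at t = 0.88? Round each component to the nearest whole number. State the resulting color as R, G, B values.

R = 183 + 0.88 × (82 − 183) = 183 + 0.88 × -101 = 94.12 → 94
G = 147 + 0.88 × (97 − 147) = 147 + 0.88 × -50 = 103 → 103
B = 122 + 0.88 × (107 − 122) = 122 + 0.88 × -15 = 108.8 → 109

(94, 103, 109)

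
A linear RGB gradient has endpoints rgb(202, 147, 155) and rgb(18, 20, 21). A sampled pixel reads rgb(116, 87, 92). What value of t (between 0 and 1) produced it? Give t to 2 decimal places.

Invert the lerp on the R channel (largest span, 184): t = (116 − 202) / (18 − 202) = -86/-184 = 0.46739.
Check on G: (87 − 147)/(20 − 147) = 0.4724 ✓

0.47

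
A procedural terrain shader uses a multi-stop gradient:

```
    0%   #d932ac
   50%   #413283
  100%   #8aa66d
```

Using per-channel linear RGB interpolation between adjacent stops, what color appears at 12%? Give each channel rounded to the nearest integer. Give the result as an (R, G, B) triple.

(181, 50, 162)

12% lies between the 0% and 50% stops, so the local fraction is t = (12 − 0)/(50 − 0) = 12/50 ≈ 0.24.
#d932ac → (217, 50, 172); #413283 → (65, 50, 131).
R = 217 + 0.24 × (65 − 217) = 180.52 → 181
G = 50 + 0.24 × (50 − 50) = 50 → 50
B = 172 + 0.24 × (131 − 172) = 162.16 → 162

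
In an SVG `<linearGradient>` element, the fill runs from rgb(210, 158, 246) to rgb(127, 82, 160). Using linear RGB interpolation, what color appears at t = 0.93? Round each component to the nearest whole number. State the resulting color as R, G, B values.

(133, 87, 166)

R = 210 + 0.93 × (127 − 210) = 210 + 0.93 × -83 = 132.81 → 133
G = 158 + 0.93 × (82 − 158) = 158 + 0.93 × -76 = 87.32 → 87
B = 246 + 0.93 × (160 − 246) = 246 + 0.93 × -86 = 166.02 → 166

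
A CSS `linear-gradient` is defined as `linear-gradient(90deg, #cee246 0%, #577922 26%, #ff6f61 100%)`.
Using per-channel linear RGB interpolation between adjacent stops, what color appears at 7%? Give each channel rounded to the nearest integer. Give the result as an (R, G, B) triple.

7% lies between the 0% and 26% stops, so the local fraction is t = (7 − 0)/(26 − 0) = 7/26 ≈ 0.2692.
#cee246 → (206, 226, 70); #577922 → (87, 121, 34).
R = 206 + 0.2692 × (87 − 206) = 173.965 → 174
G = 226 + 0.2692 × (121 − 226) = 197.734 → 198
B = 70 + 0.2692 × (34 − 70) = 60.309 → 60

(174, 198, 60)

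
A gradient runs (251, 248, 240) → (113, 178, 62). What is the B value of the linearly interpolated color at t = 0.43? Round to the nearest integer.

B = 240 + 0.43 × (62 − 240) = 163.46 → 163

163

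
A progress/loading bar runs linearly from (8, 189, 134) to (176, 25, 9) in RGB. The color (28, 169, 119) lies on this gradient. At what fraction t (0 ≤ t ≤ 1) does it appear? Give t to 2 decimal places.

Invert the lerp on the R channel (largest span, 168): t = (28 − 8) / (176 − 8) = 20/168 = 0.11905.
Check on G: (169 − 189)/(25 − 189) = 0.122 ✓

0.12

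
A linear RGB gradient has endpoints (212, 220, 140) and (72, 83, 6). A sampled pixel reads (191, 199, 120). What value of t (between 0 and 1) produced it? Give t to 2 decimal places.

Invert the lerp on the R channel (largest span, 140): t = (191 − 212) / (72 − 212) = -21/-140 = 0.15.
Check on G: (199 − 220)/(83 − 220) = 0.1533 ✓

0.15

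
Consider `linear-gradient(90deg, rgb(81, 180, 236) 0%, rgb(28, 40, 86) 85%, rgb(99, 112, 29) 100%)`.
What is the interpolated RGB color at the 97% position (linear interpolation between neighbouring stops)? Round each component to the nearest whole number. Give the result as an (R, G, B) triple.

(85, 98, 40)

97% lies between the 85% and 100% stops, so the local fraction is t = (97 − 85)/(100 − 85) = 12/15 ≈ 0.8.
R = 28 + 0.8 × (99 − 28) = 84.8 → 85
G = 40 + 0.8 × (112 − 40) = 97.6 → 98
B = 86 + 0.8 × (29 − 86) = 40.4 → 40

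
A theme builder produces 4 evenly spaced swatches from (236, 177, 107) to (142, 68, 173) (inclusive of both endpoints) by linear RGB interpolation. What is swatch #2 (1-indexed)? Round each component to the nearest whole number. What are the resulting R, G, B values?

(205, 141, 129)

With 4 swatches and endpoints inclusive, swatch 2 sits at t = (2 − 1)/(4 − 1) = 1/3 ≈ 0.3333.
R = 236 + 0.3333 × (142 − 236) = 204.67 → 205
G = 177 + 0.3333 × (68 − 177) = 140.67 → 141
B = 107 + 0.3333 × (173 − 107) = 128.998 → 129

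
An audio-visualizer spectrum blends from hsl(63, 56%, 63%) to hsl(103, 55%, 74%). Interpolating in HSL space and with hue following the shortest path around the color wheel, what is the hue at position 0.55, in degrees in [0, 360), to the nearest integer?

Hue arc: Δh = 103 − 63 = 40° (|Δh| ≤ 180, already the shorter path).
H = 63 + 0.55 × (40) = 85 → 85°

85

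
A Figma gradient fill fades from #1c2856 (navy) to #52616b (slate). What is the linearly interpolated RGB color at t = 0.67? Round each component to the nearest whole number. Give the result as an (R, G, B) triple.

(64, 78, 100)

#1c2856 → (28, 40, 86); #52616b → (82, 97, 107).
R = 28 + 0.67 × (82 − 28) = 28 + 0.67 × 54 = 64.18 → 64
G = 40 + 0.67 × (97 − 40) = 40 + 0.67 × 57 = 78.19 → 78
B = 86 + 0.67 × (107 − 86) = 86 + 0.67 × 21 = 100.07 → 100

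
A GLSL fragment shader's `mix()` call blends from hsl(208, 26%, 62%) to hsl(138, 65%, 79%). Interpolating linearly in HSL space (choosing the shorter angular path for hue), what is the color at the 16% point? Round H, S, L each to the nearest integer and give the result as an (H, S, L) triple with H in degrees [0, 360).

Hue arc: Δh = 138 − 208 = -70° (|Δh| ≤ 180, already the shorter path).
H = 208 + 0.16 × (-70) = 196.8 → 197°
S = 26 + 0.16 × (65 − 26) = 32.24 → 32%
L = 62 + 0.16 × (79 − 62) = 64.72 → 65%

(197, 32, 65)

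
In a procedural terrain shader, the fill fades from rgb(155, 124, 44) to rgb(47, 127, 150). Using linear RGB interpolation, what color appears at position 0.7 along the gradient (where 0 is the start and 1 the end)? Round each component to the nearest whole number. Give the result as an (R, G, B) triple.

R = 155 + 0.7 × (47 − 155) = 155 + 0.7 × -108 = 79.4 → 79
G = 124 + 0.7 × (127 − 124) = 124 + 0.7 × 3 = 126.1 → 126
B = 44 + 0.7 × (150 − 44) = 44 + 0.7 × 106 = 118.2 → 118

(79, 126, 118)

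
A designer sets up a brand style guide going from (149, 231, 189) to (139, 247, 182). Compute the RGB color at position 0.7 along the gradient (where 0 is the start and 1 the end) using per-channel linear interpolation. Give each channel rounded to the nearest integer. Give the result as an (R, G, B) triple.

(142, 242, 184)

R = 149 + 0.7 × (139 − 149) = 149 + 0.7 × -10 = 142 → 142
G = 231 + 0.7 × (247 − 231) = 231 + 0.7 × 16 = 242.2 → 242
B = 189 + 0.7 × (182 − 189) = 189 + 0.7 × -7 = 184.1 → 184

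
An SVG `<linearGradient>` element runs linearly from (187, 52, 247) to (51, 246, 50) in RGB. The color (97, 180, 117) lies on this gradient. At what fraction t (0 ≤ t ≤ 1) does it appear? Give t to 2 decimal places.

0.66

Invert the lerp on the B channel (largest span, 197): t = (117 − 247) / (50 − 247) = -130/-197 = 0.6599.
Check on R: (97 − 187)/(51 − 187) = 0.6618 ✓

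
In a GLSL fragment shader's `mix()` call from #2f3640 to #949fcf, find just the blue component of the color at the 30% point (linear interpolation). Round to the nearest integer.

B₁ = 64 (from #2f3640), B₂ = 207 (from #949fcf).
B = 64 + 0.3 × (207 − 64) = 106.9 → 107

107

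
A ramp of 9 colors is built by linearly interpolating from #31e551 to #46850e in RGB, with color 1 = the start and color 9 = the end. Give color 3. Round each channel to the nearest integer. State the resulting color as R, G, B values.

With 9 swatches and endpoints inclusive, swatch 3 sits at t = (3 − 1)/(9 − 1) = 2/8 ≈ 0.25.
#31e551 → (49, 229, 81); #46850e → (70, 133, 14).
R = 49 + 0.25 × (70 − 49) = 54.25 → 54
G = 229 + 0.25 × (133 − 229) = 205 → 205
B = 81 + 0.25 × (14 − 81) = 64.25 → 64

(54, 205, 64)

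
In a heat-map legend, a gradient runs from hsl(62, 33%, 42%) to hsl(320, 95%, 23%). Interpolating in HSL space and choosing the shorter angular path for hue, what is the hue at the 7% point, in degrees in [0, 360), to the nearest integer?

55

Hue: 320 − 62 = 258°, but |258| > 180 so the shorter arc goes the other way: Δh = 258 − 360 = -102°.
H = 62 + 0.07 × (-102) = 54.86 → 55°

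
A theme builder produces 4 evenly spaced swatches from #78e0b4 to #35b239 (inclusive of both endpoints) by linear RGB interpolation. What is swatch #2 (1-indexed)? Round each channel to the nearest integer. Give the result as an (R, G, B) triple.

(98, 209, 139)

With 4 swatches and endpoints inclusive, swatch 2 sits at t = (2 − 1)/(4 − 1) = 1/3 ≈ 0.3333.
#78e0b4 → (120, 224, 180); #35b239 → (53, 178, 57).
R = 120 + 0.3333 × (53 − 120) = 97.669 → 98
G = 224 + 0.3333 × (178 − 224) = 208.668 → 209
B = 180 + 0.3333 × (57 − 180) = 139.004 → 139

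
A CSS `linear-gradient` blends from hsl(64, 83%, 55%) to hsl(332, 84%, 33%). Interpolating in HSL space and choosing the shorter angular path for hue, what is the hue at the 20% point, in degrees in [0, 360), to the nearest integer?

46

Hue: 332 − 64 = 268°, but |268| > 180 so the shorter arc goes the other way: Δh = 268 − 360 = -92°.
H = 64 + 0.2 × (-92) = 45.6 → 46°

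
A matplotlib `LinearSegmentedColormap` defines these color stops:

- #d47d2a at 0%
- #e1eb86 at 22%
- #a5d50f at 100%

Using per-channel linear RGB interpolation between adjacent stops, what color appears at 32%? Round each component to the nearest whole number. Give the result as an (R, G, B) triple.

32% lies between the 22% and 100% stops, so the local fraction is t = (32 − 22)/(100 − 22) = 10/78 ≈ 0.1282.
#e1eb86 → (225, 235, 134); #a5d50f → (165, 213, 15).
R = 225 + 0.1282 × (165 − 225) = 217.308 → 217
G = 235 + 0.1282 × (213 − 235) = 232.18 → 232
B = 134 + 0.1282 × (15 − 134) = 118.744 → 119

(217, 232, 119)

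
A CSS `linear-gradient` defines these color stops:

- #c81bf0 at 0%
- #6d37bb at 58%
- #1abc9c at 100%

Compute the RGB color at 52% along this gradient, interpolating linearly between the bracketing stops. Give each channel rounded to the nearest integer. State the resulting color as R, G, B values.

52% lies between the 0% and 58% stops, so the local fraction is t = (52 − 0)/(58 − 0) = 52/58 ≈ 0.8966.
#c81bf0 → (200, 27, 240); #6d37bb → (109, 55, 187).
R = 200 + 0.8966 × (109 − 200) = 118.409 → 118
G = 27 + 0.8966 × (55 − 27) = 52.105 → 52
B = 240 + 0.8966 × (187 − 240) = 192.48 → 192

(118, 52, 192)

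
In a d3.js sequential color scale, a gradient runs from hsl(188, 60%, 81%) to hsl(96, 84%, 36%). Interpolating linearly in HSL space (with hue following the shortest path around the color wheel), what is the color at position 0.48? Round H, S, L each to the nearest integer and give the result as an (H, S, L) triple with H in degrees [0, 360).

Hue arc: Δh = 96 − 188 = -92° (|Δh| ≤ 180, already the shorter path).
H = 188 + 0.48 × (-92) = 143.84 → 144°
S = 60 + 0.48 × (84 − 60) = 71.52 → 72%
L = 81 + 0.48 × (36 − 81) = 59.4 → 59%

(144, 72, 59)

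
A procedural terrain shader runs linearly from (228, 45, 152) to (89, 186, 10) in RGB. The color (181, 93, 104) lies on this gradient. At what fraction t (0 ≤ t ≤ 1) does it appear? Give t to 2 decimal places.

0.34

Invert the lerp on the B channel (largest span, 142): t = (104 − 152) / (10 − 152) = -48/-142 = 0.33803.
Check on R: (181 − 228)/(89 − 228) = 0.3381 ✓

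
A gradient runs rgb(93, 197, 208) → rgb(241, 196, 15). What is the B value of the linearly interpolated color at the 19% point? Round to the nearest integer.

171

B = 208 + 0.19 × (15 − 208) = 171.33 → 171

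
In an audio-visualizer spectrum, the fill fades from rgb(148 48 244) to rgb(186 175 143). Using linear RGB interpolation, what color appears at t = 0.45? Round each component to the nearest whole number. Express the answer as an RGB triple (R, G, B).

(165, 105, 199)

R = 148 + 0.45 × (186 − 148) = 148 + 0.45 × 38 = 165.1 → 165
G = 48 + 0.45 × (175 − 48) = 48 + 0.45 × 127 = 105.15 → 105
B = 244 + 0.45 × (143 − 244) = 244 + 0.45 × -101 = 198.55 → 199
So the blended color is (165, 105, 199), about #a569c7.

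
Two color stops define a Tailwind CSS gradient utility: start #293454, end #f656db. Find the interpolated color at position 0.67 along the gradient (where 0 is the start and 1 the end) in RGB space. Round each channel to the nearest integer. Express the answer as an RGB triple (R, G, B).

#293454 → (41, 52, 84); #f656db → (246, 86, 219).
R = 41 + 0.67 × (246 − 41) = 41 + 0.67 × 205 = 178.35 → 178
G = 52 + 0.67 × (86 − 52) = 52 + 0.67 × 34 = 74.78 → 75
B = 84 + 0.67 × (219 − 84) = 84 + 0.67 × 135 = 174.45 → 174

(178, 75, 174)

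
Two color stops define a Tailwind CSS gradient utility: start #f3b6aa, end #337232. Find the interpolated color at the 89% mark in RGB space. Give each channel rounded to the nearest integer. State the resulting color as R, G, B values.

#f3b6aa → (243, 182, 170); #337232 → (51, 114, 50).
89% corresponds to t = 0.89.
R = 243 + 0.89 × (51 − 243) = 243 + 0.89 × -192 = 72.12 → 72
G = 182 + 0.89 × (114 − 182) = 182 + 0.89 × -68 = 121.48 → 121
B = 170 + 0.89 × (50 − 170) = 170 + 0.89 × -120 = 63.2 → 63
So the blended color is (72, 121, 63), about #48793f.

(72, 121, 63)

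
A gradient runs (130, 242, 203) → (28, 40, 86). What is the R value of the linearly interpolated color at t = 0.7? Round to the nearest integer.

59

R = 130 + 0.7 × (28 − 130) = 58.6 → 59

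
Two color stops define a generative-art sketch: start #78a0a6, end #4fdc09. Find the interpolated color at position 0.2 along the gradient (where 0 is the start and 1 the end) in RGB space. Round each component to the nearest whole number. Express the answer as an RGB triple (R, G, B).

(112, 172, 135)

#78a0a6 → (120, 160, 166); #4fdc09 → (79, 220, 9).
R = 120 + 0.2 × (79 − 120) = 120 + 0.2 × -41 = 111.8 → 112
G = 160 + 0.2 × (220 − 160) = 160 + 0.2 × 60 = 172 → 172
B = 166 + 0.2 × (9 − 166) = 166 + 0.2 × -157 = 134.6 → 135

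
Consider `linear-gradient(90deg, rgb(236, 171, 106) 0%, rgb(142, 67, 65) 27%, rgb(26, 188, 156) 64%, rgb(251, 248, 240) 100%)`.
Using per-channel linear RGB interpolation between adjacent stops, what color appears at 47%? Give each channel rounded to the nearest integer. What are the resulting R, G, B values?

(79, 132, 114)

47% lies between the 27% and 64% stops, so the local fraction is t = (47 − 27)/(64 − 27) = 20/37 ≈ 0.5405.
R = 142 + 0.5405 × (26 − 142) = 79.302 → 79
G = 67 + 0.5405 × (188 − 67) = 132.4 → 132
B = 65 + 0.5405 × (156 − 65) = 114.185 → 114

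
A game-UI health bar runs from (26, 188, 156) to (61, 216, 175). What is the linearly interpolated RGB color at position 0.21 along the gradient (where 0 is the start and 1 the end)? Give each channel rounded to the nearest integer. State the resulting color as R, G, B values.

R = 26 + 0.21 × (61 − 26) = 26 + 0.21 × 35 = 33.35 → 33
G = 188 + 0.21 × (216 − 188) = 188 + 0.21 × 28 = 193.88 → 194
B = 156 + 0.21 × (175 − 156) = 156 + 0.21 × 19 = 159.99 → 160
So the blended color is (33, 194, 160), about #21c2a0.

(33, 194, 160)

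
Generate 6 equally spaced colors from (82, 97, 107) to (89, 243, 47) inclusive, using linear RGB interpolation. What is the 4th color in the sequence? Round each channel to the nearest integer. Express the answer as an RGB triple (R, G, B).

(86, 185, 71)

With 6 swatches and endpoints inclusive, swatch 4 sits at t = (4 − 1)/(6 − 1) = 3/5 ≈ 0.6.
R = 82 + 0.6 × (89 − 82) = 86.2 → 86
G = 97 + 0.6 × (243 − 97) = 184.6 → 185
B = 107 + 0.6 × (47 − 107) = 71 → 71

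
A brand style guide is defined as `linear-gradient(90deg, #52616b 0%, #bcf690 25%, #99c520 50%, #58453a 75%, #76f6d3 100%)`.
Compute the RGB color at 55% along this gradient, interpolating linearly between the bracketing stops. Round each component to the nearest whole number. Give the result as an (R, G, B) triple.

55% lies between the 50% and 75% stops, so the local fraction is t = (55 − 50)/(75 − 50) = 5/25 ≈ 0.2.
#99c520 → (153, 197, 32); #58453a → (88, 69, 58).
R = 153 + 0.2 × (88 − 153) = 140 → 140
G = 197 + 0.2 × (69 − 197) = 171.4 → 171
B = 32 + 0.2 × (58 − 32) = 37.2 → 37

(140, 171, 37)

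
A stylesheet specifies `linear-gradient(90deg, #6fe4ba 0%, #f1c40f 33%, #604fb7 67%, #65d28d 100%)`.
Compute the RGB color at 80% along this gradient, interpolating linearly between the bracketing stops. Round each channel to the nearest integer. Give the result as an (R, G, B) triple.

80% lies between the 67% and 100% stops, so the local fraction is t = (80 − 67)/(100 − 67) = 13/33 ≈ 0.3939.
#604fb7 → (96, 79, 183); #65d28d → (101, 210, 141).
R = 96 + 0.3939 × (101 − 96) = 97.969 → 98
G = 79 + 0.3939 × (210 − 79) = 130.601 → 131
B = 183 + 0.3939 × (141 − 183) = 166.456 → 166

(98, 131, 166)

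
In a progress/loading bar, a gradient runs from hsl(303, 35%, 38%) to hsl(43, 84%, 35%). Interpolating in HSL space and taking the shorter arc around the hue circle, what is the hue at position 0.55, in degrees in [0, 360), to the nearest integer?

Hue: 43 − 303 = -260°, but |-260| > 180 so the shorter arc goes the other way: Δh = -260 + 360 = 100°.
H = 303 + 0.55 × (100) = 358 → 358°

358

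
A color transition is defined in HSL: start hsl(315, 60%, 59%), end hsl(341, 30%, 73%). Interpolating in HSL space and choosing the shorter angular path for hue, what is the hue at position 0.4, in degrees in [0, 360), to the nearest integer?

Hue arc: Δh = 341 − 315 = 26° (|Δh| ≤ 180, already the shorter path).
H = 315 + 0.4 × (26) = 325.4 → 325°

325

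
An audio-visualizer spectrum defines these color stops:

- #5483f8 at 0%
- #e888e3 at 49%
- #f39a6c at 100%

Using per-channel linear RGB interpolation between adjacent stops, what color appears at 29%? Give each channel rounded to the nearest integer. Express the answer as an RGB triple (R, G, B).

(172, 134, 236)

29% lies between the 0% and 49% stops, so the local fraction is t = (29 − 0)/(49 − 0) = 29/49 ≈ 0.5918.
#5483f8 → (84, 131, 248); #e888e3 → (232, 136, 227).
R = 84 + 0.5918 × (232 − 84) = 171.586 → 172
G = 131 + 0.5918 × (136 − 131) = 133.959 → 134
B = 248 + 0.5918 × (227 − 248) = 235.572 → 236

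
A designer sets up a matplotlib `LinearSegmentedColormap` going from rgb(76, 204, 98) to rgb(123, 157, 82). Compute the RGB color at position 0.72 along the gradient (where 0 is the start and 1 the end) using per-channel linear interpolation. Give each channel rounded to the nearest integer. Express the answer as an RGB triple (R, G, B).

(110, 170, 86)

R = 76 + 0.72 × (123 − 76) = 76 + 0.72 × 47 = 109.84 → 110
G = 204 + 0.72 × (157 − 204) = 204 + 0.72 × -47 = 170.16 → 170
B = 98 + 0.72 × (82 − 98) = 98 + 0.72 × -16 = 86.48 → 86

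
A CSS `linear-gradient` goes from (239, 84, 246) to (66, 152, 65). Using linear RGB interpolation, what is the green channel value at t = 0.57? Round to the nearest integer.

G = 84 + 0.57 × (152 − 84) = 122.76 → 123

123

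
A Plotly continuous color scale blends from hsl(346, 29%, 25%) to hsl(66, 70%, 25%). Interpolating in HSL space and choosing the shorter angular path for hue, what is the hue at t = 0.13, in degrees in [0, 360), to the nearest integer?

Hue: 66 − 346 = -280°, but |-280| > 180 so the shorter arc goes the other way: Δh = -280 + 360 = 80°.
H = 346 + 0.13 × (80) = 356.4 → 356°

356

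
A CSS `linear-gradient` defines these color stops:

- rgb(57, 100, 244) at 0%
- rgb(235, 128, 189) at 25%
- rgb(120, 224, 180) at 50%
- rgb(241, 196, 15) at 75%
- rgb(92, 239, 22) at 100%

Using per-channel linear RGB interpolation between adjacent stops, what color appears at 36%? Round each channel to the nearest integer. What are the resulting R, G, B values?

(184, 170, 185)

36% lies between the 25% and 50% stops, so the local fraction is t = (36 − 25)/(50 − 25) = 11/25 ≈ 0.44.
R = 235 + 0.44 × (120 − 235) = 184.4 → 184
G = 128 + 0.44 × (224 − 128) = 170.24 → 170
B = 189 + 0.44 × (180 − 189) = 185.04 → 185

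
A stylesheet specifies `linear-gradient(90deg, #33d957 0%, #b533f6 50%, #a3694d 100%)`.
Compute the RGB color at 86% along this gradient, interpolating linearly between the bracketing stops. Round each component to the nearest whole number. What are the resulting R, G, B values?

(168, 90, 124)

86% lies between the 50% and 100% stops, so the local fraction is t = (86 − 50)/(100 − 50) = 36/50 ≈ 0.72.
#b533f6 → (181, 51, 246); #a3694d → (163, 105, 77).
R = 181 + 0.72 × (163 − 181) = 168.04 → 168
G = 51 + 0.72 × (105 − 51) = 89.88 → 90
B = 246 + 0.72 × (77 − 246) = 124.32 → 124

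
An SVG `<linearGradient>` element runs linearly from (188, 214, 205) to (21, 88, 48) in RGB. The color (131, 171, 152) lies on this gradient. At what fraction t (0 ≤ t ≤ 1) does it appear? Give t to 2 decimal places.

Invert the lerp on the R channel (largest span, 167): t = (131 − 188) / (21 − 188) = -57/-167 = 0.34132.
Check on G: (171 − 214)/(88 − 214) = 0.3413 ✓

0.34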